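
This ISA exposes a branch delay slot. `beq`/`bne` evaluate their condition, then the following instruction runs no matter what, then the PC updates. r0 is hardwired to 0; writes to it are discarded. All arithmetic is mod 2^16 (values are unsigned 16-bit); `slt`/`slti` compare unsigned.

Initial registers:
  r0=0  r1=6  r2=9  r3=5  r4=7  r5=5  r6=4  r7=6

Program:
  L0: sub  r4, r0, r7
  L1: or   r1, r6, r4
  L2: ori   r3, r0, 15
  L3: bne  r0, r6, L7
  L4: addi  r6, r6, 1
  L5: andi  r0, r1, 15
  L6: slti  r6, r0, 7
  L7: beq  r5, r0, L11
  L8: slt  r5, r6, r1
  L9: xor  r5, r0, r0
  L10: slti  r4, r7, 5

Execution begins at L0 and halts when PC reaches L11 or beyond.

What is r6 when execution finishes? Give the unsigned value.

  step pc=0: sub  r4, r0, r7  regs=(0,6,9,5,65530,5,4,6)
  step pc=1: or   r1, r6, r4  regs=(0,65534,9,5,65530,5,4,6)
  step pc=2: ori   r3, r0, 15  regs=(0,65534,9,15,65530,5,4,6)
  step pc=3: bne  r0, r6, L7  cond=T  regs=(0,65534,9,15,65530,5,4,6)
  step pc=4: addi  r6, r6, 1  regs=(0,65534,9,15,65530,5,5,6)
  step pc=7: beq  r5, r0, L11  cond=F  regs=(0,65534,9,15,65530,5,5,6)
  step pc=8: slt  r5, r6, r1  regs=(0,65534,9,15,65530,1,5,6)
  step pc=9: xor  r5, r0, r0  regs=(0,65534,9,15,65530,0,5,6)
  step pc=10: slti  r4, r7, 5  regs=(0,65534,9,15,0,0,5,6)

5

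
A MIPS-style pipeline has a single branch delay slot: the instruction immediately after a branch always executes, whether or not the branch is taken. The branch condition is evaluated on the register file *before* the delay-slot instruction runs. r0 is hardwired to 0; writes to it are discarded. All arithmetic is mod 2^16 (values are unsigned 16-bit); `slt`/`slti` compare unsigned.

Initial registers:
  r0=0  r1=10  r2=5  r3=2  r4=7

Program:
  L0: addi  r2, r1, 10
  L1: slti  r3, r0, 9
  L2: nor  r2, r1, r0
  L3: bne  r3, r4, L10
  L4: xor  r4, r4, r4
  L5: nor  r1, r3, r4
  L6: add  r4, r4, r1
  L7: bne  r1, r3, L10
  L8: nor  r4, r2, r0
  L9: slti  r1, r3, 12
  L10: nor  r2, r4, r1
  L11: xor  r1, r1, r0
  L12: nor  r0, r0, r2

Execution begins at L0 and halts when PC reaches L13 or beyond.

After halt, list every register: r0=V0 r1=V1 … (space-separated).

[0] addi  r2, r1, 10  →  {r0:0, r1:10, r2:20, r3:2, r4:7}
[1] slti  r3, r0, 9  →  {r0:0, r1:10, r2:20, r3:1, r4:7}
[2] nor  r2, r1, r0  →  {r0:0, r1:10, r2:65525, r3:1, r4:7}
[3] bne  r3, r4, L10  →  {r0:0, r1:10, r2:65525, r3:1, r4:7}  ⟨branch taken⟩
[4] xor  r4, r4, r4  →  {r0:0, r1:10, r2:65525, r3:1, r4:0}
[10] nor  r2, r4, r1  →  {r0:0, r1:10, r2:65525, r3:1, r4:0}
[11] xor  r1, r1, r0  →  {r0:0, r1:10, r2:65525, r3:1, r4:0}
[12] nor  r0, r0, r2  →  {r0:0, r1:10, r2:65525, r3:1, r4:0}

r0=0 r1=10 r2=65525 r3=1 r4=0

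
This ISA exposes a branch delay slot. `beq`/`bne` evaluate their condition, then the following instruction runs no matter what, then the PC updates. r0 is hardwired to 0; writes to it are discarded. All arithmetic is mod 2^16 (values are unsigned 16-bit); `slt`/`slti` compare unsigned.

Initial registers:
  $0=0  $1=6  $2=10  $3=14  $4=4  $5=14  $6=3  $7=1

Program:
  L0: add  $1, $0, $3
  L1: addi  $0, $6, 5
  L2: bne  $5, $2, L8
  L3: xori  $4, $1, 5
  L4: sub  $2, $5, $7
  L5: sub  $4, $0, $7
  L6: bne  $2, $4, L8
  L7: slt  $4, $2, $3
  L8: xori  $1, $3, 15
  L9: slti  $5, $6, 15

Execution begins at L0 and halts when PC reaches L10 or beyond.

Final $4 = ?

11

#0 add  $1, $0, $3 ; 0/14/10/14/4/14/3/1
#1 addi  $0, $6, 5 ; 0/14/10/14/4/14/3/1
#2 bne  $5, $2, L8 ; 0/14/10/14/4/14/3/1 ; →target
#3 xori  $4, $1, 5 ; 0/14/10/14/11/14/3/1
#8 xori  $1, $3, 15 ; 0/1/10/14/11/14/3/1
#9 slti  $5, $6, 15 ; 0/1/10/14/11/1/3/1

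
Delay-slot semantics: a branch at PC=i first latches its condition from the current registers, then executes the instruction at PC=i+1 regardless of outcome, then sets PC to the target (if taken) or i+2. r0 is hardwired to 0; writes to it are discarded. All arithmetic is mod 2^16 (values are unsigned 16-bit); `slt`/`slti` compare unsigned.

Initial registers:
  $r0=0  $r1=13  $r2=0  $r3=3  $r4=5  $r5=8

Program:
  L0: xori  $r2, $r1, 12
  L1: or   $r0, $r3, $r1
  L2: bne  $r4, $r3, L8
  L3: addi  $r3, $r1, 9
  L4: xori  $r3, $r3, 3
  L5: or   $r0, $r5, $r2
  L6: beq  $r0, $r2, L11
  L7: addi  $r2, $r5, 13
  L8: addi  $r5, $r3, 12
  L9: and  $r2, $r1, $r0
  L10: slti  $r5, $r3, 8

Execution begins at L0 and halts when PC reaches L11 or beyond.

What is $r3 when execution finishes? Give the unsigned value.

[0] xori  $r2, $r1, 12  →  {$r0:0, $r1:13, $r2:1, $r3:3, $r4:5, $r5:8}
[1] or   $r0, $r3, $r1  →  {$r0:0, $r1:13, $r2:1, $r3:3, $r4:5, $r5:8}
[2] bne  $r4, $r3, L8  →  {$r0:0, $r1:13, $r2:1, $r3:3, $r4:5, $r5:8}  ⟨branch taken⟩
[3] addi  $r3, $r1, 9  →  {$r0:0, $r1:13, $r2:1, $r3:22, $r4:5, $r5:8}
[8] addi  $r5, $r3, 12  →  {$r0:0, $r1:13, $r2:1, $r3:22, $r4:5, $r5:34}
[9] and  $r2, $r1, $r0  →  {$r0:0, $r1:13, $r2:0, $r3:22, $r4:5, $r5:34}
[10] slti  $r5, $r3, 8  →  {$r0:0, $r1:13, $r2:0, $r3:22, $r4:5, $r5:0}

22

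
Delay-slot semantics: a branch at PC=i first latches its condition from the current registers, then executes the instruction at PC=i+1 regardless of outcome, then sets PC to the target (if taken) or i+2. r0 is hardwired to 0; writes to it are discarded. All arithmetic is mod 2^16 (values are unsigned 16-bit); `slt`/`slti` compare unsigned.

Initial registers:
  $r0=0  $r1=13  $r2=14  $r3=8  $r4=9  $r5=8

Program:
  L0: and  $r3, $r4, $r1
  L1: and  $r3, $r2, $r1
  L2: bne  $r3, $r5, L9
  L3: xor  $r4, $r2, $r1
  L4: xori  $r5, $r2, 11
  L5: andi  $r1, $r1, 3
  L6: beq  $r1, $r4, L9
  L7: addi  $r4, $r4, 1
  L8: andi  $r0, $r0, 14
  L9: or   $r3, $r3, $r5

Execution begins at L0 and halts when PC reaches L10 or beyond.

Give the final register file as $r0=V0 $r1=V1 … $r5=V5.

  step pc=0: and  $r3, $r4, $r1  regs=(0,13,14,9,9,8)
  step pc=1: and  $r3, $r2, $r1  regs=(0,13,14,12,9,8)
  step pc=2: bne  $r3, $r5, L9  cond=T  regs=(0,13,14,12,9,8)
  step pc=3: xor  $r4, $r2, $r1  regs=(0,13,14,12,3,8)
  step pc=9: or   $r3, $r3, $r5  regs=(0,13,14,12,3,8)

$r0=0 $r1=13 $r2=14 $r3=12 $r4=3 $r5=8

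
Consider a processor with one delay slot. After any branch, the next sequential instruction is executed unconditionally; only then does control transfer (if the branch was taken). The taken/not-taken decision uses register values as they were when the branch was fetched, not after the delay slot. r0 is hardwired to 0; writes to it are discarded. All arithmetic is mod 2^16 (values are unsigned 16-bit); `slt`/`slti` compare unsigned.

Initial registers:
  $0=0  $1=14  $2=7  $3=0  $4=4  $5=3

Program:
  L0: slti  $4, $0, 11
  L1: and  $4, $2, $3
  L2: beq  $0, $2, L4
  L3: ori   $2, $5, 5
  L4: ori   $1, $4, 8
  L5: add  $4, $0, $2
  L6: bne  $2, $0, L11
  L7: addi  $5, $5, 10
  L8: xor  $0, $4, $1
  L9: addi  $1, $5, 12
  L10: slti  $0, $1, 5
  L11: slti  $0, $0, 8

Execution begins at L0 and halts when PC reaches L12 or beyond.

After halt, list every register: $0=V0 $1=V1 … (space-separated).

PC=0  slti  $4, $0, 11       | $0=0 $1=14 $2=7 $3=0 $4=1 $5=3
PC=1  and  $4, $2, $3        | $0=0 $1=14 $2=7 $3=0 $4=0 $5=3
PC=2  beq  $0, $2, L4        | $0=0 $1=14 $2=7 $3=0 $4=0 $5=3  [not taken]
PC=3  ori   $2, $5, 5        | $0=0 $1=14 $2=7 $3=0 $4=0 $5=3
PC=4  ori   $1, $4, 8        | $0=0 $1=8 $2=7 $3=0 $4=0 $5=3
PC=5  add  $4, $0, $2        | $0=0 $1=8 $2=7 $3=0 $4=7 $5=3
PC=6  bne  $2, $0, L11       | $0=0 $1=8 $2=7 $3=0 $4=7 $5=3  [TAKEN]
PC=7  addi  $5, $5, 10       | $0=0 $1=8 $2=7 $3=0 $4=7 $5=13
PC=11 slti  $0, $0, 8        | $0=0 $1=8 $2=7 $3=0 $4=7 $5=13

$0=0 $1=8 $2=7 $3=0 $4=7 $5=13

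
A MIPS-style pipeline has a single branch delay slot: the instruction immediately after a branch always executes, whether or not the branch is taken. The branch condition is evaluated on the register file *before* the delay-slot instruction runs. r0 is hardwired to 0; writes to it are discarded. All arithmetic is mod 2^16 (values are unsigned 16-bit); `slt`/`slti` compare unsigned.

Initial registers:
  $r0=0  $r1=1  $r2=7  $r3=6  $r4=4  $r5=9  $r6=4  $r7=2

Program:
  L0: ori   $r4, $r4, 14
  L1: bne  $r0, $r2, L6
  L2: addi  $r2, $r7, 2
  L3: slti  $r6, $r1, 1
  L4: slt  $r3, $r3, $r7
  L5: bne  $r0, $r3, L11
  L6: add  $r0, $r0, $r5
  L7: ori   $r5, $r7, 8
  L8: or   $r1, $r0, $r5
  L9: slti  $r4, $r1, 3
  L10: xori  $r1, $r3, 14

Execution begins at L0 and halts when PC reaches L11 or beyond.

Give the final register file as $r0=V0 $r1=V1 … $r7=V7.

PC=0  ori   $r4, $r4, 14     | $r0=0 $r1=1 $r2=7 $r3=6 $r4=14 $r5=9 $r6=4 $r7=2
PC=1  bne  $r0, $r2, L6      | $r0=0 $r1=1 $r2=7 $r3=6 $r4=14 $r5=9 $r6=4 $r7=2  [TAKEN]
PC=2  addi  $r2, $r7, 2      | $r0=0 $r1=1 $r2=4 $r3=6 $r4=14 $r5=9 $r6=4 $r7=2
PC=6  add  $r0, $r0, $r5     | $r0=0 $r1=1 $r2=4 $r3=6 $r4=14 $r5=9 $r6=4 $r7=2
PC=7  ori   $r5, $r7, 8      | $r0=0 $r1=1 $r2=4 $r3=6 $r4=14 $r5=10 $r6=4 $r7=2
PC=8  or   $r1, $r0, $r5     | $r0=0 $r1=10 $r2=4 $r3=6 $r4=14 $r5=10 $r6=4 $r7=2
PC=9  slti  $r4, $r1, 3      | $r0=0 $r1=10 $r2=4 $r3=6 $r4=0 $r5=10 $r6=4 $r7=2
PC=10 xori  $r1, $r3, 14     | $r0=0 $r1=8 $r2=4 $r3=6 $r4=0 $r5=10 $r6=4 $r7=2

$r0=0 $r1=8 $r2=4 $r3=6 $r4=0 $r5=10 $r6=4 $r7=2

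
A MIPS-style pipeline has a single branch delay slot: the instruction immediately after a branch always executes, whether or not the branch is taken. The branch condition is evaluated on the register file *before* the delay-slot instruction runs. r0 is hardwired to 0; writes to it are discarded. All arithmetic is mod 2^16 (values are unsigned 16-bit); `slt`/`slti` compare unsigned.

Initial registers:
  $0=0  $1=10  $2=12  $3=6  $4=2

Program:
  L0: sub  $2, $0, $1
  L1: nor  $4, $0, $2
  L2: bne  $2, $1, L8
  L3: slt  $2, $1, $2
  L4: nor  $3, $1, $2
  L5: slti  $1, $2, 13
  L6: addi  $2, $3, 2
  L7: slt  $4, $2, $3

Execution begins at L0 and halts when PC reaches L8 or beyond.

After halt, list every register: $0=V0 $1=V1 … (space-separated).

[0] sub  $2, $0, $1  →  {$0:0, $1:10, $2:65526, $3:6, $4:2}
[1] nor  $4, $0, $2  →  {$0:0, $1:10, $2:65526, $3:6, $4:9}
[2] bne  $2, $1, L8  →  {$0:0, $1:10, $2:65526, $3:6, $4:9}  ⟨branch taken⟩
[3] slt  $2, $1, $2  →  {$0:0, $1:10, $2:1, $3:6, $4:9}

$0=0 $1=10 $2=1 $3=6 $4=9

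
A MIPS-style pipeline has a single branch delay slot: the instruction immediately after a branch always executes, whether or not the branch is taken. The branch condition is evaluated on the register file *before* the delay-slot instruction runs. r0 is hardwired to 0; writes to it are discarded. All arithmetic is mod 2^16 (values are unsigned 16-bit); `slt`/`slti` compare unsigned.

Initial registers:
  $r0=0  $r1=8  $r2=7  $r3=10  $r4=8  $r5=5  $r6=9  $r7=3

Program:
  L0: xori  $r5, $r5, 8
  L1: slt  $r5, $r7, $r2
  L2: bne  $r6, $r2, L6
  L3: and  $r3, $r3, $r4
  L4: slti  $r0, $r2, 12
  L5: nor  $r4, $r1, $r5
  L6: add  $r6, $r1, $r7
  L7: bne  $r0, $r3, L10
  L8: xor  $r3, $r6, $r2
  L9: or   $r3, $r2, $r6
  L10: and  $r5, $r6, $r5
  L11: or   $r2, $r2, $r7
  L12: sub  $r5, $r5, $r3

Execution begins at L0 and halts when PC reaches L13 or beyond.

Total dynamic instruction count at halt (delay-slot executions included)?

10

PC=0  xori  $r5, $r5, 8      | $r0=0 $r1=8 $r2=7 $r3=10 $r4=8 $r5=13 $r6=9 $r7=3
PC=1  slt  $r5, $r7, $r2     | $r0=0 $r1=8 $r2=7 $r3=10 $r4=8 $r5=1 $r6=9 $r7=3
PC=2  bne  $r6, $r2, L6      | $r0=0 $r1=8 $r2=7 $r3=10 $r4=8 $r5=1 $r6=9 $r7=3  [TAKEN]
PC=3  and  $r3, $r3, $r4     | $r0=0 $r1=8 $r2=7 $r3=8 $r4=8 $r5=1 $r6=9 $r7=3
PC=6  add  $r6, $r1, $r7     | $r0=0 $r1=8 $r2=7 $r3=8 $r4=8 $r5=1 $r6=11 $r7=3
PC=7  bne  $r0, $r3, L10     | $r0=0 $r1=8 $r2=7 $r3=8 $r4=8 $r5=1 $r6=11 $r7=3  [TAKEN]
PC=8  xor  $r3, $r6, $r2     | $r0=0 $r1=8 $r2=7 $r3=12 $r4=8 $r5=1 $r6=11 $r7=3
PC=10 and  $r5, $r6, $r5     | $r0=0 $r1=8 $r2=7 $r3=12 $r4=8 $r5=1 $r6=11 $r7=3
PC=11 or   $r2, $r2, $r7     | $r0=0 $r1=8 $r2=7 $r3=12 $r4=8 $r5=1 $r6=11 $r7=3
PC=12 sub  $r5, $r5, $r3     | $r0=0 $r1=8 $r2=7 $r3=12 $r4=8 $r5=65525 $r6=11 $r7=3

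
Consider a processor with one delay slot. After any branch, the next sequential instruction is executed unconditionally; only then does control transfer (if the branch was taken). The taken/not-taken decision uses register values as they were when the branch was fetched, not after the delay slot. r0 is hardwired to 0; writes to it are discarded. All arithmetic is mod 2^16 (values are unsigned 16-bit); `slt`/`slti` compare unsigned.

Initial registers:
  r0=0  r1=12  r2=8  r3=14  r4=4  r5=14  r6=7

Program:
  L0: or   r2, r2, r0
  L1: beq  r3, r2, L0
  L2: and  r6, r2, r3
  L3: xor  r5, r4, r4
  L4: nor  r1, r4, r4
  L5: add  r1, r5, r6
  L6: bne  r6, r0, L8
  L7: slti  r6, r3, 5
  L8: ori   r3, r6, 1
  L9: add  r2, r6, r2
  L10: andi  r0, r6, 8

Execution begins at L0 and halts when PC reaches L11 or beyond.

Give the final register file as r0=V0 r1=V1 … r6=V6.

#0 or   r2, r2, r0 ; 0/12/8/14/4/14/7
#1 beq  r3, r2, L0 ; 0/12/8/14/4/14/7 ; →fallthru
#2 and  r6, r2, r3 ; 0/12/8/14/4/14/8
#3 xor  r5, r4, r4 ; 0/12/8/14/4/0/8
#4 nor  r1, r4, r4 ; 0/65531/8/14/4/0/8
#5 add  r1, r5, r6 ; 0/8/8/14/4/0/8
#6 bne  r6, r0, L8 ; 0/8/8/14/4/0/8 ; →target
#7 slti  r6, r3, 5 ; 0/8/8/14/4/0/0
#8 ori   r3, r6, 1 ; 0/8/8/1/4/0/0
#9 add  r2, r6, r2 ; 0/8/8/1/4/0/0
#10 andi  r0, r6, 8 ; 0/8/8/1/4/0/0

r0=0 r1=8 r2=8 r3=1 r4=4 r5=0 r6=0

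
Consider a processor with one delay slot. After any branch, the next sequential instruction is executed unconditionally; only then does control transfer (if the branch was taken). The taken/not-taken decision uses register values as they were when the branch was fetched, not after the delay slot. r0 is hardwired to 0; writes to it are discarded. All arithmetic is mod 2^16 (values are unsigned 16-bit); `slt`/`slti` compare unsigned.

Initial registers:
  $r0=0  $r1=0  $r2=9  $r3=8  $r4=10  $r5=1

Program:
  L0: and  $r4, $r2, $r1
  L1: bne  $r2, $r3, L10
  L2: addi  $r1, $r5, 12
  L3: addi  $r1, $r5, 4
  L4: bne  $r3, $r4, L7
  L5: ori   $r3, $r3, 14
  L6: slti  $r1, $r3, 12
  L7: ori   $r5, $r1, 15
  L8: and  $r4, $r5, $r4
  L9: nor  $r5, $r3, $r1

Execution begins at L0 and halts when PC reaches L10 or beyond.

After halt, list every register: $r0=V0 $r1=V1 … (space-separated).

$r0=0 $r1=13 $r2=9 $r3=8 $r4=0 $r5=1

[0] and  $r4, $r2, $r1  →  {$r0:0, $r1:0, $r2:9, $r3:8, $r4:0, $r5:1}
[1] bne  $r2, $r3, L10  →  {$r0:0, $r1:0, $r2:9, $r3:8, $r4:0, $r5:1}  ⟨branch taken⟩
[2] addi  $r1, $r5, 12  →  {$r0:0, $r1:13, $r2:9, $r3:8, $r4:0, $r5:1}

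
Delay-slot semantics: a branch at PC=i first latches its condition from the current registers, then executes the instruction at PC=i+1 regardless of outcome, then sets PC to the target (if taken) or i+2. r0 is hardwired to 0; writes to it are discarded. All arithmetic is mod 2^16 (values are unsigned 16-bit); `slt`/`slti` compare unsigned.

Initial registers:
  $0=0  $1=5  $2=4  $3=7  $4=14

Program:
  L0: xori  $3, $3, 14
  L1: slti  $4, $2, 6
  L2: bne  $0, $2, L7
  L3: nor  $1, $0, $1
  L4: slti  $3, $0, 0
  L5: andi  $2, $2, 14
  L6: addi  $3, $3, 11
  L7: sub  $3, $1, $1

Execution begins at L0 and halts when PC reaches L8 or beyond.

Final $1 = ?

PC=0  xori  $3, $3, 14       | $0=0 $1=5 $2=4 $3=9 $4=14
PC=1  slti  $4, $2, 6        | $0=0 $1=5 $2=4 $3=9 $4=1
PC=2  bne  $0, $2, L7        | $0=0 $1=5 $2=4 $3=9 $4=1  [TAKEN]
PC=3  nor  $1, $0, $1        | $0=0 $1=65530 $2=4 $3=9 $4=1
PC=7  sub  $3, $1, $1        | $0=0 $1=65530 $2=4 $3=0 $4=1

65530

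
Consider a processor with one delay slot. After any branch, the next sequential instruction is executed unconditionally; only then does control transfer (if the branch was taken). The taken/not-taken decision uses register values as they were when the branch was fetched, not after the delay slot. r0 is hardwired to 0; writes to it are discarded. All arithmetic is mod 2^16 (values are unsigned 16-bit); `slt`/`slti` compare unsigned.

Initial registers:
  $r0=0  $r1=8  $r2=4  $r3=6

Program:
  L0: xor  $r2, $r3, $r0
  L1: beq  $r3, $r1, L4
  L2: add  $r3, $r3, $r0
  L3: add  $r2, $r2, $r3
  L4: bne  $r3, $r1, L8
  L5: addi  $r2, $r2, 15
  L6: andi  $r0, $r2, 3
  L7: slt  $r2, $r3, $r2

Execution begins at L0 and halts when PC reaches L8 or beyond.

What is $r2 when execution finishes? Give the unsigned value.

27

[0] xor  $r2, $r3, $r0  →  {$r0:0, $r1:8, $r2:6, $r3:6}
[1] beq  $r3, $r1, L4  →  {$r0:0, $r1:8, $r2:6, $r3:6}  ⟨branch fallthrough⟩
[2] add  $r3, $r3, $r0  →  {$r0:0, $r1:8, $r2:6, $r3:6}
[3] add  $r2, $r2, $r3  →  {$r0:0, $r1:8, $r2:12, $r3:6}
[4] bne  $r3, $r1, L8  →  {$r0:0, $r1:8, $r2:12, $r3:6}  ⟨branch taken⟩
[5] addi  $r2, $r2, 15  →  {$r0:0, $r1:8, $r2:27, $r3:6}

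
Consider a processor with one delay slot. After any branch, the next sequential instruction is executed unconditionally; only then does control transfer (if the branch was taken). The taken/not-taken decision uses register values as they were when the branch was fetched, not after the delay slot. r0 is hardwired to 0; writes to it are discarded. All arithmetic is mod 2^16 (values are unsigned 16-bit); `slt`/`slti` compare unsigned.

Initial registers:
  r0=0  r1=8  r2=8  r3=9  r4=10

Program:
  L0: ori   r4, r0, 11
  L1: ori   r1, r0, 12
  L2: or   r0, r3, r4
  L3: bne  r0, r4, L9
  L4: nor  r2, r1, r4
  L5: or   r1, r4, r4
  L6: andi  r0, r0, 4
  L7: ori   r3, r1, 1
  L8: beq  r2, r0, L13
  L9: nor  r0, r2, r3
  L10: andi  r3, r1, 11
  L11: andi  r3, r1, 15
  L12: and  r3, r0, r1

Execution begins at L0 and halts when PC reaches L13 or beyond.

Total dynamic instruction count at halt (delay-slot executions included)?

  step pc=0: ori   r4, r0, 11  regs=(0,8,8,9,11)
  step pc=1: ori   r1, r0, 12  regs=(0,12,8,9,11)
  step pc=2: or   r0, r3, r4  regs=(0,12,8,9,11)
  step pc=3: bne  r0, r4, L9  cond=T  regs=(0,12,8,9,11)
  step pc=4: nor  r2, r1, r4  regs=(0,12,65520,9,11)
  step pc=9: nor  r0, r2, r3  regs=(0,12,65520,9,11)
  step pc=10: andi  r3, r1, 11  regs=(0,12,65520,8,11)
  step pc=11: andi  r3, r1, 15  regs=(0,12,65520,12,11)
  step pc=12: and  r3, r0, r1  regs=(0,12,65520,0,11)

9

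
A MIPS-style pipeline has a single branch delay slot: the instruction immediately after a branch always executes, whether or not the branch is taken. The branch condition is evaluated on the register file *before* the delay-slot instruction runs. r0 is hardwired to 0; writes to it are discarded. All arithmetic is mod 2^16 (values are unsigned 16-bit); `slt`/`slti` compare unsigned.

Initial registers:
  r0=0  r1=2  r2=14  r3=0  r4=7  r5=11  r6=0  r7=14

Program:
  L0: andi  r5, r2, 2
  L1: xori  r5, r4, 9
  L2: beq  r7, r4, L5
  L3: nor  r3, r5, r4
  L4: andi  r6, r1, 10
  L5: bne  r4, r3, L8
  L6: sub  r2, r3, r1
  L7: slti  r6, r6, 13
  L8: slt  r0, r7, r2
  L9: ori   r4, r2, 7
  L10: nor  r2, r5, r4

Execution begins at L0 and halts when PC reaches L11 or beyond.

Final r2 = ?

PC=0  andi  r5, r2, 2        | r0=0 r1=2 r2=14 r3=0 r4=7 r5=2 r6=0 r7=14
PC=1  xori  r5, r4, 9        | r0=0 r1=2 r2=14 r3=0 r4=7 r5=14 r6=0 r7=14
PC=2  beq  r7, r4, L5        | r0=0 r1=2 r2=14 r3=0 r4=7 r5=14 r6=0 r7=14  [not taken]
PC=3  nor  r3, r5, r4        | r0=0 r1=2 r2=14 r3=65520 r4=7 r5=14 r6=0 r7=14
PC=4  andi  r6, r1, 10       | r0=0 r1=2 r2=14 r3=65520 r4=7 r5=14 r6=2 r7=14
PC=5  bne  r4, r3, L8        | r0=0 r1=2 r2=14 r3=65520 r4=7 r5=14 r6=2 r7=14  [TAKEN]
PC=6  sub  r2, r3, r1        | r0=0 r1=2 r2=65518 r3=65520 r4=7 r5=14 r6=2 r7=14
PC=8  slt  r0, r7, r2        | r0=0 r1=2 r2=65518 r3=65520 r4=7 r5=14 r6=2 r7=14
PC=9  ori   r4, r2, 7        | r0=0 r1=2 r2=65518 r3=65520 r4=65519 r5=14 r6=2 r7=14
PC=10 nor  r2, r5, r4        | r0=0 r1=2 r2=16 r3=65520 r4=65519 r5=14 r6=2 r7=14

16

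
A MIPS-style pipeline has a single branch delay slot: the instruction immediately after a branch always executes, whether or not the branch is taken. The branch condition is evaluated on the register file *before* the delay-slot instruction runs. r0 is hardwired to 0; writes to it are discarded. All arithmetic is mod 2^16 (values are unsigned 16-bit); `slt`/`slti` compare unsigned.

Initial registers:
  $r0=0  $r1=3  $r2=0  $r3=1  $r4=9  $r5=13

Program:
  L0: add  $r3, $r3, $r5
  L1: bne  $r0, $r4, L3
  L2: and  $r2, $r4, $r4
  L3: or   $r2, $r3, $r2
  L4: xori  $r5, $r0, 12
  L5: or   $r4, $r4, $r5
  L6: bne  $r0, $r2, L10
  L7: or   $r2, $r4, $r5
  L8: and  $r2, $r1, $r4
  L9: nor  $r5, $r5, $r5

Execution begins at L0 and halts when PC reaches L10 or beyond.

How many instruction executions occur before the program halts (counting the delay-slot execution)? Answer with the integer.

8

[0] add  $r3, $r3, $r5  →  {$r0:0, $r1:3, $r2:0, $r3:14, $r4:9, $r5:13}
[1] bne  $r0, $r4, L3  →  {$r0:0, $r1:3, $r2:0, $r3:14, $r4:9, $r5:13}  ⟨branch taken⟩
[2] and  $r2, $r4, $r4  →  {$r0:0, $r1:3, $r2:9, $r3:14, $r4:9, $r5:13}
[3] or   $r2, $r3, $r2  →  {$r0:0, $r1:3, $r2:15, $r3:14, $r4:9, $r5:13}
[4] xori  $r5, $r0, 12  →  {$r0:0, $r1:3, $r2:15, $r3:14, $r4:9, $r5:12}
[5] or   $r4, $r4, $r5  →  {$r0:0, $r1:3, $r2:15, $r3:14, $r4:13, $r5:12}
[6] bne  $r0, $r2, L10  →  {$r0:0, $r1:3, $r2:15, $r3:14, $r4:13, $r5:12}  ⟨branch taken⟩
[7] or   $r2, $r4, $r5  →  {$r0:0, $r1:3, $r2:13, $r3:14, $r4:13, $r5:12}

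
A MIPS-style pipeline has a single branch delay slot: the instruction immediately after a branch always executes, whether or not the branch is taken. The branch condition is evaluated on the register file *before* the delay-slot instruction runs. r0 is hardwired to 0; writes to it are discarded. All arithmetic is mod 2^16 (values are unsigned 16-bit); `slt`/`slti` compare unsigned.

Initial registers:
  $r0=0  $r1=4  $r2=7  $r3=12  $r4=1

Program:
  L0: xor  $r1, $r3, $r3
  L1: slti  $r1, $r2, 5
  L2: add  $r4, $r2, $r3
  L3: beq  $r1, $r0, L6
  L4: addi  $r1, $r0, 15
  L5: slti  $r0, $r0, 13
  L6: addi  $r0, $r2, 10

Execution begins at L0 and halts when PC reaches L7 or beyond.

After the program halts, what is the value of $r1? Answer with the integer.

[0] xor  $r1, $r3, $r3  →  {$r0:0, $r1:0, $r2:7, $r3:12, $r4:1}
[1] slti  $r1, $r2, 5  →  {$r0:0, $r1:0, $r2:7, $r3:12, $r4:1}
[2] add  $r4, $r2, $r3  →  {$r0:0, $r1:0, $r2:7, $r3:12, $r4:19}
[3] beq  $r1, $r0, L6  →  {$r0:0, $r1:0, $r2:7, $r3:12, $r4:19}  ⟨branch taken⟩
[4] addi  $r1, $r0, 15  →  {$r0:0, $r1:15, $r2:7, $r3:12, $r4:19}
[6] addi  $r0, $r2, 10  →  {$r0:0, $r1:15, $r2:7, $r3:12, $r4:19}

15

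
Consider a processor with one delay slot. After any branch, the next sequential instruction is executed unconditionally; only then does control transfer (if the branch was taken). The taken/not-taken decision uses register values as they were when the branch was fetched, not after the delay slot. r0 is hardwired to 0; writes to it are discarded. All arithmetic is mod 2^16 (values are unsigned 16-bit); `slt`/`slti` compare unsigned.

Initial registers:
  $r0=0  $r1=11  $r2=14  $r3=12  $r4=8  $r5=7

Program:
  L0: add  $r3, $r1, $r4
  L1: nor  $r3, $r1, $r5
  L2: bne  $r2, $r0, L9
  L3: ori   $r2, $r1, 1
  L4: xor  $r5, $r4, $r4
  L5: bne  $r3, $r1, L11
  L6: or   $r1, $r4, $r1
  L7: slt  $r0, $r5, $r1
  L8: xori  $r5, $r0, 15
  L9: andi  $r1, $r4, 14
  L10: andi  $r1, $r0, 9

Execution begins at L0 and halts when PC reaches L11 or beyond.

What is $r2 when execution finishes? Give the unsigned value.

11

#0 add  $r3, $r1, $r4 ; 0/11/14/19/8/7
#1 nor  $r3, $r1, $r5 ; 0/11/14/65520/8/7
#2 bne  $r2, $r0, L9 ; 0/11/14/65520/8/7 ; →target
#3 ori   $r2, $r1, 1 ; 0/11/11/65520/8/7
#9 andi  $r1, $r4, 14 ; 0/8/11/65520/8/7
#10 andi  $r1, $r0, 9 ; 0/0/11/65520/8/7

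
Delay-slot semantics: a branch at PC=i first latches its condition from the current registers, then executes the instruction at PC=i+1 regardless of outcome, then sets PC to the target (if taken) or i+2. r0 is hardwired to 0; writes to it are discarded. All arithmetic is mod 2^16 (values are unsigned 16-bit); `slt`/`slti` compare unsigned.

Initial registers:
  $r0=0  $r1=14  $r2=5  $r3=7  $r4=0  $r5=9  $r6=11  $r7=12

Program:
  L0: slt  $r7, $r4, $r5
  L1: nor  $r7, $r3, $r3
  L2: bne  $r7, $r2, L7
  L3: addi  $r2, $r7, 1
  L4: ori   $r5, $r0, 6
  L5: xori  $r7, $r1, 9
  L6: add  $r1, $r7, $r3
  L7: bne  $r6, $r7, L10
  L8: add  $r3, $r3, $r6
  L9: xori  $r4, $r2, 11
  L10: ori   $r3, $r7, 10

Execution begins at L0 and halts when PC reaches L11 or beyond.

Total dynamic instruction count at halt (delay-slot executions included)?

PC=0  slt  $r7, $r4, $r5     | $r0=0 $r1=14 $r2=5 $r3=7 $r4=0 $r5=9 $r6=11 $r7=1
PC=1  nor  $r7, $r3, $r3     | $r0=0 $r1=14 $r2=5 $r3=7 $r4=0 $r5=9 $r6=11 $r7=65528
PC=2  bne  $r7, $r2, L7      | $r0=0 $r1=14 $r2=5 $r3=7 $r4=0 $r5=9 $r6=11 $r7=65528  [TAKEN]
PC=3  addi  $r2, $r7, 1      | $r0=0 $r1=14 $r2=65529 $r3=7 $r4=0 $r5=9 $r6=11 $r7=65528
PC=7  bne  $r6, $r7, L10     | $r0=0 $r1=14 $r2=65529 $r3=7 $r4=0 $r5=9 $r6=11 $r7=65528  [TAKEN]
PC=8  add  $r3, $r3, $r6     | $r0=0 $r1=14 $r2=65529 $r3=18 $r4=0 $r5=9 $r6=11 $r7=65528
PC=10 ori   $r3, $r7, 10     | $r0=0 $r1=14 $r2=65529 $r3=65530 $r4=0 $r5=9 $r6=11 $r7=65528

7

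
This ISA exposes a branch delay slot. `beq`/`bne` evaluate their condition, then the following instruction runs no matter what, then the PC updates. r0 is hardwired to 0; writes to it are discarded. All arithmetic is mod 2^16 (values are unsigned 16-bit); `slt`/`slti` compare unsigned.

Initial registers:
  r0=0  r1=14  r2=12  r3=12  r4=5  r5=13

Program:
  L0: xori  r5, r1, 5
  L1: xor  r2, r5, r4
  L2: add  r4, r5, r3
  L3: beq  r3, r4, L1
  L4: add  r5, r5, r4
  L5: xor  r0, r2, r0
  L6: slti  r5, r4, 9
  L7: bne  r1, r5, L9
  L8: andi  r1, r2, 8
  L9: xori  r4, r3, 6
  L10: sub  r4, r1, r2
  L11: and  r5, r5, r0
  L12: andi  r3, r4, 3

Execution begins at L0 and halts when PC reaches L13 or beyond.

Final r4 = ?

  step pc=0: xori  r5, r1, 5  regs=(0,14,12,12,5,11)
  step pc=1: xor  r2, r5, r4  regs=(0,14,14,12,5,11)
  step pc=2: add  r4, r5, r3  regs=(0,14,14,12,23,11)
  step pc=3: beq  r3, r4, L1  cond=F  regs=(0,14,14,12,23,11)
  step pc=4: add  r5, r5, r4  regs=(0,14,14,12,23,34)
  step pc=5: xor  r0, r2, r0  regs=(0,14,14,12,23,34)
  step pc=6: slti  r5, r4, 9  regs=(0,14,14,12,23,0)
  step pc=7: bne  r1, r5, L9  cond=T  regs=(0,14,14,12,23,0)
  step pc=8: andi  r1, r2, 8  regs=(0,8,14,12,23,0)
  step pc=9: xori  r4, r3, 6  regs=(0,8,14,12,10,0)
  step pc=10: sub  r4, r1, r2  regs=(0,8,14,12,65530,0)
  step pc=11: and  r5, r5, r0  regs=(0,8,14,12,65530,0)
  step pc=12: andi  r3, r4, 3  regs=(0,8,14,2,65530,0)

65530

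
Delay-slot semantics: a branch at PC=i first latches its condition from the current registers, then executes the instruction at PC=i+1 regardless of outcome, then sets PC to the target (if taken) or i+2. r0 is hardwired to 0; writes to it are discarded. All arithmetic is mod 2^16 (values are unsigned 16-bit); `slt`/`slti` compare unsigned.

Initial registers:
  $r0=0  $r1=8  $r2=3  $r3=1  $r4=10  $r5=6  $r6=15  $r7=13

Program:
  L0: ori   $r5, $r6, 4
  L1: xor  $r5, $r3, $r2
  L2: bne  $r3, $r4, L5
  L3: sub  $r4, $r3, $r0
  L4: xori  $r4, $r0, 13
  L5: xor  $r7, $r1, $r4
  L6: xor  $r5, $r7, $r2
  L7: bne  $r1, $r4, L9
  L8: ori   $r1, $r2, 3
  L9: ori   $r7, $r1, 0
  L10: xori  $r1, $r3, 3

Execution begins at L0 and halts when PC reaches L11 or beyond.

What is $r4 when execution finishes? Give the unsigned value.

#0 ori   $r5, $r6, 4 ; 0/8/3/1/10/15/15/13
#1 xor  $r5, $r3, $r2 ; 0/8/3/1/10/2/15/13
#2 bne  $r3, $r4, L5 ; 0/8/3/1/10/2/15/13 ; →target
#3 sub  $r4, $r3, $r0 ; 0/8/3/1/1/2/15/13
#5 xor  $r7, $r1, $r4 ; 0/8/3/1/1/2/15/9
#6 xor  $r5, $r7, $r2 ; 0/8/3/1/1/10/15/9
#7 bne  $r1, $r4, L9 ; 0/8/3/1/1/10/15/9 ; →target
#8 ori   $r1, $r2, 3 ; 0/3/3/1/1/10/15/9
#9 ori   $r7, $r1, 0 ; 0/3/3/1/1/10/15/3
#10 xori  $r1, $r3, 3 ; 0/2/3/1/1/10/15/3

1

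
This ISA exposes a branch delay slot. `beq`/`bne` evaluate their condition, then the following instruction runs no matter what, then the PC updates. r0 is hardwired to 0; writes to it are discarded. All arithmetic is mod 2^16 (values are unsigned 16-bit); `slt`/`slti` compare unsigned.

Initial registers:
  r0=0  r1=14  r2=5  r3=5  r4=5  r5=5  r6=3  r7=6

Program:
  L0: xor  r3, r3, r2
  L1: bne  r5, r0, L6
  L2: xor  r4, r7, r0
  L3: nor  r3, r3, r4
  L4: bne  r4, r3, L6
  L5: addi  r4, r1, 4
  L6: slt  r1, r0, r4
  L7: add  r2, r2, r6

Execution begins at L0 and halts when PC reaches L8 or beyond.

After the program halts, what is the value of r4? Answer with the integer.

6

  step pc=0: xor  r3, r3, r2  regs=(0,14,5,0,5,5,3,6)
  step pc=1: bne  r5, r0, L6  cond=T  regs=(0,14,5,0,5,5,3,6)
  step pc=2: xor  r4, r7, r0  regs=(0,14,5,0,6,5,3,6)
  step pc=6: slt  r1, r0, r4  regs=(0,1,5,0,6,5,3,6)
  step pc=7: add  r2, r2, r6  regs=(0,1,8,0,6,5,3,6)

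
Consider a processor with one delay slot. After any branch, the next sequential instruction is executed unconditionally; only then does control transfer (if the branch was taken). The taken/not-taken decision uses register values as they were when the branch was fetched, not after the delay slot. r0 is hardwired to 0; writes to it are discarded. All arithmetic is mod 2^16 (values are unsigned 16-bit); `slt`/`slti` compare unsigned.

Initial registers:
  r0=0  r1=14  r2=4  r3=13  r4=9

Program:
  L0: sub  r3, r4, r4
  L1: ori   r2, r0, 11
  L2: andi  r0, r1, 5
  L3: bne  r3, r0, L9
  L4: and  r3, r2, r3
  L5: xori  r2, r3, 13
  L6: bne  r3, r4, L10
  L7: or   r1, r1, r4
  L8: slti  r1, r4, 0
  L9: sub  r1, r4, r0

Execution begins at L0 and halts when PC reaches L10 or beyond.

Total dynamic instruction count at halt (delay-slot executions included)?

PC=0  sub  r3, r4, r4        | r0=0 r1=14 r2=4 r3=0 r4=9
PC=1  ori   r2, r0, 11       | r0=0 r1=14 r2=11 r3=0 r4=9
PC=2  andi  r0, r1, 5        | r0=0 r1=14 r2=11 r3=0 r4=9
PC=3  bne  r3, r0, L9        | r0=0 r1=14 r2=11 r3=0 r4=9  [not taken]
PC=4  and  r3, r2, r3        | r0=0 r1=14 r2=11 r3=0 r4=9
PC=5  xori  r2, r3, 13       | r0=0 r1=14 r2=13 r3=0 r4=9
PC=6  bne  r3, r4, L10       | r0=0 r1=14 r2=13 r3=0 r4=9  [TAKEN]
PC=7  or   r1, r1, r4        | r0=0 r1=15 r2=13 r3=0 r4=9

8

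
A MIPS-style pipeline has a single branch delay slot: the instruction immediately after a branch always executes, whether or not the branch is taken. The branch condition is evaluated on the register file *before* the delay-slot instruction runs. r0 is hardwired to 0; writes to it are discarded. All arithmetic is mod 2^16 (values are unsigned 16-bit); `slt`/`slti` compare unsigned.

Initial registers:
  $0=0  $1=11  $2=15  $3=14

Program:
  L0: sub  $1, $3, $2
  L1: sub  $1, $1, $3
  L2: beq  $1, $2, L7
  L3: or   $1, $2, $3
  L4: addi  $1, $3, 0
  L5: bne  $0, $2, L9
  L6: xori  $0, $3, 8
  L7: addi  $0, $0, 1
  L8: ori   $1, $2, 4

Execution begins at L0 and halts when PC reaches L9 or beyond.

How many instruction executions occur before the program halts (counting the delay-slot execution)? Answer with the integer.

7

PC=0  sub  $1, $3, $2        | $0=0 $1=65535 $2=15 $3=14
PC=1  sub  $1, $1, $3        | $0=0 $1=65521 $2=15 $3=14
PC=2  beq  $1, $2, L7        | $0=0 $1=65521 $2=15 $3=14  [not taken]
PC=3  or   $1, $2, $3        | $0=0 $1=15 $2=15 $3=14
PC=4  addi  $1, $3, 0        | $0=0 $1=14 $2=15 $3=14
PC=5  bne  $0, $2, L9        | $0=0 $1=14 $2=15 $3=14  [TAKEN]
PC=6  xori  $0, $3, 8        | $0=0 $1=14 $2=15 $3=14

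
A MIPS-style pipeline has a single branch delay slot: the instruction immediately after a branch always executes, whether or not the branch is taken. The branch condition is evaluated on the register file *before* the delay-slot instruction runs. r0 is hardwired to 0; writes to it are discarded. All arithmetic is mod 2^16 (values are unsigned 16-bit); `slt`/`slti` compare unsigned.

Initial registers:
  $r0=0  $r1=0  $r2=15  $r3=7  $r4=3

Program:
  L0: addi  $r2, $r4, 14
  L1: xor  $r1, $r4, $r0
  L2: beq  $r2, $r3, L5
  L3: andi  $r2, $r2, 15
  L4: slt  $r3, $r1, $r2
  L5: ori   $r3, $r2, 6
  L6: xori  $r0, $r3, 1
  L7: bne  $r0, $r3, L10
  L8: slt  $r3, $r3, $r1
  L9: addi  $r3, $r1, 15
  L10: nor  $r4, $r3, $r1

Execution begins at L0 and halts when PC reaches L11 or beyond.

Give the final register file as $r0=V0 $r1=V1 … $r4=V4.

$r0=0 $r1=3 $r2=1 $r3=0 $r4=65532

[0] addi  $r2, $r4, 14  →  {$r0:0, $r1:0, $r2:17, $r3:7, $r4:3}
[1] xor  $r1, $r4, $r0  →  {$r0:0, $r1:3, $r2:17, $r3:7, $r4:3}
[2] beq  $r2, $r3, L5  →  {$r0:0, $r1:3, $r2:17, $r3:7, $r4:3}  ⟨branch fallthrough⟩
[3] andi  $r2, $r2, 15  →  {$r0:0, $r1:3, $r2:1, $r3:7, $r4:3}
[4] slt  $r3, $r1, $r2  →  {$r0:0, $r1:3, $r2:1, $r3:0, $r4:3}
[5] ori   $r3, $r2, 6  →  {$r0:0, $r1:3, $r2:1, $r3:7, $r4:3}
[6] xori  $r0, $r3, 1  →  {$r0:0, $r1:3, $r2:1, $r3:7, $r4:3}
[7] bne  $r0, $r3, L10  →  {$r0:0, $r1:3, $r2:1, $r3:7, $r4:3}  ⟨branch taken⟩
[8] slt  $r3, $r3, $r1  →  {$r0:0, $r1:3, $r2:1, $r3:0, $r4:3}
[10] nor  $r4, $r3, $r1  →  {$r0:0, $r1:3, $r2:1, $r3:0, $r4:65532}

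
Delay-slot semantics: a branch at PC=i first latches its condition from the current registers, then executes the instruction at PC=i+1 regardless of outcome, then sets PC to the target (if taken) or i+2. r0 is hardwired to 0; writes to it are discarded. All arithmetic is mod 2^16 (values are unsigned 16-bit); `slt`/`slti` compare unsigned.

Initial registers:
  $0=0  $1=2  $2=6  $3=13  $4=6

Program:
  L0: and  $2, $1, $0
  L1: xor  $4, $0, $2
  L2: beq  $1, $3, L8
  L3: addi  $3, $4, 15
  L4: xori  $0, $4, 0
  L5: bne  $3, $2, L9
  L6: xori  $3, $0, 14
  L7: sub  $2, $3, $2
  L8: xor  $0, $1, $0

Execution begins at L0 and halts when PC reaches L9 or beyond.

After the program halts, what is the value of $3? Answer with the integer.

14

PC=0  and  $2, $1, $0        | $0=0 $1=2 $2=0 $3=13 $4=6
PC=1  xor  $4, $0, $2        | $0=0 $1=2 $2=0 $3=13 $4=0
PC=2  beq  $1, $3, L8        | $0=0 $1=2 $2=0 $3=13 $4=0  [not taken]
PC=3  addi  $3, $4, 15       | $0=0 $1=2 $2=0 $3=15 $4=0
PC=4  xori  $0, $4, 0        | $0=0 $1=2 $2=0 $3=15 $4=0
PC=5  bne  $3, $2, L9        | $0=0 $1=2 $2=0 $3=15 $4=0  [TAKEN]
PC=6  xori  $3, $0, 14       | $0=0 $1=2 $2=0 $3=14 $4=0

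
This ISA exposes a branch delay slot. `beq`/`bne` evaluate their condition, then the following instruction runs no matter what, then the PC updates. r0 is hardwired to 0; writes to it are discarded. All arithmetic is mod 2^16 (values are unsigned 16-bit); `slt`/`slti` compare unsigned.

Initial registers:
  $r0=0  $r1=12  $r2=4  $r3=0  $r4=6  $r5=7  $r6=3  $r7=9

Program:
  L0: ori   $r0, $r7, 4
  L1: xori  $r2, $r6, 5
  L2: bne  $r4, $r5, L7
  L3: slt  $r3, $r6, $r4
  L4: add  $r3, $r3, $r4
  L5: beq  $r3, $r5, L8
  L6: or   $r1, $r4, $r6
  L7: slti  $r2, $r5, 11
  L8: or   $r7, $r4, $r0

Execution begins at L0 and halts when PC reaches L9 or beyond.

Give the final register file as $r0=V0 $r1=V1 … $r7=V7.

PC=0  ori   $r0, $r7, 4      | $r0=0 $r1=12 $r2=4 $r3=0 $r4=6 $r5=7 $r6=3 $r7=9
PC=1  xori  $r2, $r6, 5      | $r0=0 $r1=12 $r2=6 $r3=0 $r4=6 $r5=7 $r6=3 $r7=9
PC=2  bne  $r4, $r5, L7      | $r0=0 $r1=12 $r2=6 $r3=0 $r4=6 $r5=7 $r6=3 $r7=9  [TAKEN]
PC=3  slt  $r3, $r6, $r4     | $r0=0 $r1=12 $r2=6 $r3=1 $r4=6 $r5=7 $r6=3 $r7=9
PC=7  slti  $r2, $r5, 11     | $r0=0 $r1=12 $r2=1 $r3=1 $r4=6 $r5=7 $r6=3 $r7=9
PC=8  or   $r7, $r4, $r0     | $r0=0 $r1=12 $r2=1 $r3=1 $r4=6 $r5=7 $r6=3 $r7=6

$r0=0 $r1=12 $r2=1 $r3=1 $r4=6 $r5=7 $r6=3 $r7=6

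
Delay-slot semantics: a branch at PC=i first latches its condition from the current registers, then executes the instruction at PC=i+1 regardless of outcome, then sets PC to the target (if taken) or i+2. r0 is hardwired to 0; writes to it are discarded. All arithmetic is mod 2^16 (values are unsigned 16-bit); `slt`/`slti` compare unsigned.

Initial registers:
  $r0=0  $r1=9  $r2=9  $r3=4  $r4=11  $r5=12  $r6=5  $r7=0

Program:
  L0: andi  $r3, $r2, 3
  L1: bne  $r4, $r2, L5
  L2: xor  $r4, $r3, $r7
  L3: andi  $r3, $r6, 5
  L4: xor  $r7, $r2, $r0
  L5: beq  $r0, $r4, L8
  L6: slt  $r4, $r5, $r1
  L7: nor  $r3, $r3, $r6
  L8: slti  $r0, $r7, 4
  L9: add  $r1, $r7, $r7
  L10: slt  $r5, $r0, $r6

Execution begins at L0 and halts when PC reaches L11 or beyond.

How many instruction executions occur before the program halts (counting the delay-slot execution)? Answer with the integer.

PC=0  andi  $r3, $r2, 3      | $r0=0 $r1=9 $r2=9 $r3=1 $r4=11 $r5=12 $r6=5 $r7=0
PC=1  bne  $r4, $r2, L5      | $r0=0 $r1=9 $r2=9 $r3=1 $r4=11 $r5=12 $r6=5 $r7=0  [TAKEN]
PC=2  xor  $r4, $r3, $r7     | $r0=0 $r1=9 $r2=9 $r3=1 $r4=1 $r5=12 $r6=5 $r7=0
PC=5  beq  $r0, $r4, L8      | $r0=0 $r1=9 $r2=9 $r3=1 $r4=1 $r5=12 $r6=5 $r7=0  [not taken]
PC=6  slt  $r4, $r5, $r1     | $r0=0 $r1=9 $r2=9 $r3=1 $r4=0 $r5=12 $r6=5 $r7=0
PC=7  nor  $r3, $r3, $r6     | $r0=0 $r1=9 $r2=9 $r3=65530 $r4=0 $r5=12 $r6=5 $r7=0
PC=8  slti  $r0, $r7, 4      | $r0=0 $r1=9 $r2=9 $r3=65530 $r4=0 $r5=12 $r6=5 $r7=0
PC=9  add  $r1, $r7, $r7     | $r0=0 $r1=0 $r2=9 $r3=65530 $r4=0 $r5=12 $r6=5 $r7=0
PC=10 slt  $r5, $r0, $r6     | $r0=0 $r1=0 $r2=9 $r3=65530 $r4=0 $r5=1 $r6=5 $r7=0

9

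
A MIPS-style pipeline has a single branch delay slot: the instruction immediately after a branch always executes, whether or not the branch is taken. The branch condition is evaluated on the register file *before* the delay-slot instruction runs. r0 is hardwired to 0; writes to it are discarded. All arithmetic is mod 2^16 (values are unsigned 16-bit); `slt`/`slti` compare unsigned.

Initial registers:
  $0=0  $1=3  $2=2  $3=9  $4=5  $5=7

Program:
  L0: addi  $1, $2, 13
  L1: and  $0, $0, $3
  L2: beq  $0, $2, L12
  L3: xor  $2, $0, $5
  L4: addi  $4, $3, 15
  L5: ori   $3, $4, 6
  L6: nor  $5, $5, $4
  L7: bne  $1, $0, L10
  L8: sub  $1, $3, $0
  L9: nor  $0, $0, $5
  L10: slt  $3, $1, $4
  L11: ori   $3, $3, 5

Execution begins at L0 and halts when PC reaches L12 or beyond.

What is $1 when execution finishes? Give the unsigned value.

[0] addi  $1, $2, 13  →  {$0:0, $1:15, $2:2, $3:9, $4:5, $5:7}
[1] and  $0, $0, $3  →  {$0:0, $1:15, $2:2, $3:9, $4:5, $5:7}
[2] beq  $0, $2, L12  →  {$0:0, $1:15, $2:2, $3:9, $4:5, $5:7}  ⟨branch fallthrough⟩
[3] xor  $2, $0, $5  →  {$0:0, $1:15, $2:7, $3:9, $4:5, $5:7}
[4] addi  $4, $3, 15  →  {$0:0, $1:15, $2:7, $3:9, $4:24, $5:7}
[5] ori   $3, $4, 6  →  {$0:0, $1:15, $2:7, $3:30, $4:24, $5:7}
[6] nor  $5, $5, $4  →  {$0:0, $1:15, $2:7, $3:30, $4:24, $5:65504}
[7] bne  $1, $0, L10  →  {$0:0, $1:15, $2:7, $3:30, $4:24, $5:65504}  ⟨branch taken⟩
[8] sub  $1, $3, $0  →  {$0:0, $1:30, $2:7, $3:30, $4:24, $5:65504}
[10] slt  $3, $1, $4  →  {$0:0, $1:30, $2:7, $3:0, $4:24, $5:65504}
[11] ori   $3, $3, 5  →  {$0:0, $1:30, $2:7, $3:5, $4:24, $5:65504}

30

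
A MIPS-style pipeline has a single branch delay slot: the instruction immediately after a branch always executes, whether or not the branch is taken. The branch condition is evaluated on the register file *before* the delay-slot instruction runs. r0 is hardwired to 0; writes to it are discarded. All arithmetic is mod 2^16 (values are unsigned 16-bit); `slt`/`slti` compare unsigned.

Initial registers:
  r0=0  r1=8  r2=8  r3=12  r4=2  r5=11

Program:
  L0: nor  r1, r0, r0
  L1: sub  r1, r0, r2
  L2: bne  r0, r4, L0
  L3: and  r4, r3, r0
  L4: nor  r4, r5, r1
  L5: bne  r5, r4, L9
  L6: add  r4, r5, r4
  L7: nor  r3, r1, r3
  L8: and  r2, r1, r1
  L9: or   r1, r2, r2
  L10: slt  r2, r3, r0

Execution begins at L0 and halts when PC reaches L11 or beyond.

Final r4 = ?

PC=0  nor  r1, r0, r0        | r0=0 r1=65535 r2=8 r3=12 r4=2 r5=11
PC=1  sub  r1, r0, r2        | r0=0 r1=65528 r2=8 r3=12 r4=2 r5=11
PC=2  bne  r0, r4, L0        | r0=0 r1=65528 r2=8 r3=12 r4=2 r5=11  [TAKEN]
PC=3  and  r4, r3, r0        | r0=0 r1=65528 r2=8 r3=12 r4=0 r5=11
PC=0  nor  r1, r0, r0        | r0=0 r1=65535 r2=8 r3=12 r4=0 r5=11
PC=1  sub  r1, r0, r2        | r0=0 r1=65528 r2=8 r3=12 r4=0 r5=11
PC=2  bne  r0, r4, L0        | r0=0 r1=65528 r2=8 r3=12 r4=0 r5=11  [not taken]
PC=3  and  r4, r3, r0        | r0=0 r1=65528 r2=8 r3=12 r4=0 r5=11
PC=4  nor  r4, r5, r1        | r0=0 r1=65528 r2=8 r3=12 r4=4 r5=11
PC=5  bne  r5, r4, L9        | r0=0 r1=65528 r2=8 r3=12 r4=4 r5=11  [TAKEN]
PC=6  add  r4, r5, r4        | r0=0 r1=65528 r2=8 r3=12 r4=15 r5=11
PC=9  or   r1, r2, r2        | r0=0 r1=8 r2=8 r3=12 r4=15 r5=11
PC=10 slt  r2, r3, r0        | r0=0 r1=8 r2=0 r3=12 r4=15 r5=11

15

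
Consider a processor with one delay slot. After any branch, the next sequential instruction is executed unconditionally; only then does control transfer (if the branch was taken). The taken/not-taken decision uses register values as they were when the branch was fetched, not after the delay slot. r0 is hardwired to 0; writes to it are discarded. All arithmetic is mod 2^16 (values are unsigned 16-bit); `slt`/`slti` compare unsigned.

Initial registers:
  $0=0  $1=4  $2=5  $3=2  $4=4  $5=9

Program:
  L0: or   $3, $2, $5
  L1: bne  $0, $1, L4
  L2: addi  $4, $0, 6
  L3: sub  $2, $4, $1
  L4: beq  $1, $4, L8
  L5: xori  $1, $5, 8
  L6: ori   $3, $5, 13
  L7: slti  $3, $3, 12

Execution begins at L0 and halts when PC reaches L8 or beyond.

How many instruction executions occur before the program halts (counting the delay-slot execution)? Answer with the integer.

7

  step pc=0: or   $3, $2, $5  regs=(0,4,5,13,4,9)
  step pc=1: bne  $0, $1, L4  cond=T  regs=(0,4,5,13,4,9)
  step pc=2: addi  $4, $0, 6  regs=(0,4,5,13,6,9)
  step pc=4: beq  $1, $4, L8  cond=F  regs=(0,4,5,13,6,9)
  step pc=5: xori  $1, $5, 8  regs=(0,1,5,13,6,9)
  step pc=6: ori   $3, $5, 13  regs=(0,1,5,13,6,9)
  step pc=7: slti  $3, $3, 12  regs=(0,1,5,0,6,9)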